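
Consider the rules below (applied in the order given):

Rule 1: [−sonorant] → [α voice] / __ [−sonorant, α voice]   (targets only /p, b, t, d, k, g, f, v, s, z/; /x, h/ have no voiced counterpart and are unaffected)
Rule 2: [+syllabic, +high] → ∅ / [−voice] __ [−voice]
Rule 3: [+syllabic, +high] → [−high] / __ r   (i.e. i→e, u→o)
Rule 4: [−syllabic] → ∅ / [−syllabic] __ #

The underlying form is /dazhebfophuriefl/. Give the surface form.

dashepfophorief

Rule 1 (regressive voicing assimilation): /z/ precedes the voiceless obstruent /h/, so it devoices to [s] by assimilation. /b/ precedes the voiceless obstruent /f/, so it devoices to [p] by assimilation. /dazhebfophuriefl/ → dashepfophuriefl.
Rule 2 (high vowel syncope): no segment meets the environment; /dashepfophuriefl/ is unchanged.
Rule 3 (pre-rhotic lowering): /u/ is a high vowel immediately before /r/, so it lowers to [o]. /dashepfophuriefl/ → dashepfophoriefl.
Rule 4 (final cluster simplification): /l/ is the second consonant of a word-final cluster /fl/, so it deletes. /dashepfophoriefl/ → dashepfophorief.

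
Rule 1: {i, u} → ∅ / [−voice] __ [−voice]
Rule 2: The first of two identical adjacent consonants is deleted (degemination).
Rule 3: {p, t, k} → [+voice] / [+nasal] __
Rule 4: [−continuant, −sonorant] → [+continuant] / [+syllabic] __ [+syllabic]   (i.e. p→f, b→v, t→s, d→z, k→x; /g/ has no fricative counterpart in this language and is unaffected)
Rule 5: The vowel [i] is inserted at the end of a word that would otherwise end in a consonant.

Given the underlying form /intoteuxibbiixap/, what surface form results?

indoseuxiviixapi

Rule 1 (high vowel syncope): no segment meets the environment; /intoteuxibbiixap/ is unchanged.
Rule 2 (degemination): /bb/ is a geminate; the first /b/ deletes. /intoteuxibbiixap/ → intoteuxibiixap.
Rule 3 (post-nasal voicing): /t/ is a voiceless stop immediately after the nasal /n/, so it voices to [d]. /intoteuxibiixap/ → indoteuxibiixap.
Rule 4 (intervocalic spirantization): /t/ is a stop between vowels /o/ and /e/, so it spirantizes to the fricative [s]. /b/ is a stop between vowels /i/ and /i/, so it spirantizes to the fricative [v]. /indoteuxibiixap/ → indoseuxiviixap.
Rule 5 (final i-epenthesis): the form ends in the consonant /p/, so [i] is inserted word-finally. /indoseuxiviixap/ → indoseuxiviixapi.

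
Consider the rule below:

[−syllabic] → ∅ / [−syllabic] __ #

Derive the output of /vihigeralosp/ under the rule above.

/p/ is the second consonant of a word-final cluster /sp/, so it deletes.
Surface form: [vihigeralos].

vihigeralos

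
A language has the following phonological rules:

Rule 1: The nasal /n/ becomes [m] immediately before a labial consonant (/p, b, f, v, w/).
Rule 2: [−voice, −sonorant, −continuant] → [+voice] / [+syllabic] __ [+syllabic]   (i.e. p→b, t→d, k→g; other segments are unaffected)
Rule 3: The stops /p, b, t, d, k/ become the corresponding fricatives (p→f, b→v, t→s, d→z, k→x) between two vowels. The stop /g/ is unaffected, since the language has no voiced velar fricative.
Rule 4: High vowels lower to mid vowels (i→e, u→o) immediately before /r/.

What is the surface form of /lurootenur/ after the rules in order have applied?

loroozenor

Rule 1 (nasal place assimilation): no segment meets the environment; /lurootenur/ is unchanged.
Rule 2 (intervocalic voicing): /t/ is a voiceless stop between vowels /o/ and /e/, so it voices to [d]. /lurootenur/ → luroodenur.
Rule 3 (intervocalic spirantization): /d/ is a stop between vowels /o/ and /e/, so it spirantizes to the fricative [z]. /luroodenur/ → luroozenur.
Rule 4 (pre-rhotic lowering): /u/ is a high vowel immediately before /r/, so it lowers to [o]. /u/ is a high vowel immediately before /r/, so it lowers to [o]. /luroozenur/ → loroozenor.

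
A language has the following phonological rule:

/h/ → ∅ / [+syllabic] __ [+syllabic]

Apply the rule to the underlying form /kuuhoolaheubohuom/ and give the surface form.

/h/ occurs between vowels /u/ and /o/, so it deletes.
/h/ occurs between vowels /a/ and /e/, so it deletes.
/h/ occurs between vowels /o/ and /u/, so it deletes.
Surface form: [kuuoolaeubouom].

kuuoolaeubouom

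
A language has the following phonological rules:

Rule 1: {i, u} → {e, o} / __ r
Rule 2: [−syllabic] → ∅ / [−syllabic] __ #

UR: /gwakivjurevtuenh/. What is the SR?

Rule 1 (pre-rhotic lowering): /u/ is a high vowel immediately before /r/, so it lowers to [o]. /gwakivjurevtuenh/ → gwakivjorevtuenh.
Rule 2 (final cluster simplification): /h/ is the second consonant of a word-final cluster /nh/, so it deletes. /gwakivjorevtuenh/ → gwakivjorevtuen.

gwakivjorevtuen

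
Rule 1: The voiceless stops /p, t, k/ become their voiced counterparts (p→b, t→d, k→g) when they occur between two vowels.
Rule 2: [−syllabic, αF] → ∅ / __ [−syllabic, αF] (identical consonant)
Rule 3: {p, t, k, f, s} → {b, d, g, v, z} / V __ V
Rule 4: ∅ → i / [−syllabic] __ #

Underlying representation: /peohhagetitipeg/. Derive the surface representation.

Rule 1 (intervocalic voicing): /t/ is a voiceless stop between vowels /e/ and /i/, so it voices to [d]. /t/ is a voiceless stop between vowels /i/ and /i/, so it voices to [d]. /p/ is a voiceless stop between vowels /i/ and /e/, so it voices to [b]. /peohhagetitipeg/ → peohhagedidibeg.
Rule 2 (degemination): /hh/ is a geminate; the first /h/ deletes. /peohhagedidibeg/ → peohagedidibeg.
Rule 3 (intervocalic voicing): no segment meets the environment; /peohagedidibeg/ is unchanged.
Rule 4 (final i-epenthesis): the form ends in the consonant /g/, so [i] is inserted word-finally. /peohagedidibeg/ → peohagedidibegi.

peohagedidibegi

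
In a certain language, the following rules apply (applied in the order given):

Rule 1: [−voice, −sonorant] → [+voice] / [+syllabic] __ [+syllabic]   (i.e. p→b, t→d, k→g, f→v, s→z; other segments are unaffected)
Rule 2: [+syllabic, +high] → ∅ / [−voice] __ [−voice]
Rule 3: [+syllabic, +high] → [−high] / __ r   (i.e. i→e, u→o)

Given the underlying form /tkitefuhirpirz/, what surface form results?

Rule 1 (intervocalic voicing): /t/ is a voiceless obstruent between vowels /i/ and /e/, so it voices to [d]. /f/ is a voiceless obstruent between vowels /e/ and /u/, so it voices to [v]. /tkitefuhirpirz/ → tkidevuhirpirz.
Rule 2 (high vowel syncope): no segment meets the environment; /tkidevuhirpirz/ is unchanged.
Rule 3 (pre-rhotic lowering): /i/ is a high vowel immediately before /r/, so it lowers to [e]. /i/ is a high vowel immediately before /r/, so it lowers to [e]. /tkidevuhirpirz/ → tkidevuherperz.

tkidevuherperz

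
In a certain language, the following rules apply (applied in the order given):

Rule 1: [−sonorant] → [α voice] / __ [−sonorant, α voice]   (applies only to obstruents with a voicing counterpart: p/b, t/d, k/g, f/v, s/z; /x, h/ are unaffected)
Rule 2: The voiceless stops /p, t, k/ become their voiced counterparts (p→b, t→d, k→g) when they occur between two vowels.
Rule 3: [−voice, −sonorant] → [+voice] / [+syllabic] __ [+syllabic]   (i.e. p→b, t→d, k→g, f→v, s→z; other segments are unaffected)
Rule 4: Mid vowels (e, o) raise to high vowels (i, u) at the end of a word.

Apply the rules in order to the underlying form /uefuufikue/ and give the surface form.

Rule 1 (regressive voicing assimilation): no segment meets the environment; /uefuufikue/ is unchanged.
Rule 2 (intervocalic voicing): /k/ is a voiceless stop between vowels /i/ and /u/, so it voices to [g]. /uefuufikue/ → uefuufigue.
Rule 3 (intervocalic voicing): /f/ is a voiceless obstruent between vowels /e/ and /u/, so it voices to [v]. /f/ is a voiceless obstruent between vowels /u/ and /i/, so it voices to [v]. /uefuufigue/ → uevuuvigue.
Rule 4 (final vowel raising): /e/ is a mid vowel in word-final position, so it raises to [i]. /uevuuvigue/ → uevuuvigui.

uevuuvigui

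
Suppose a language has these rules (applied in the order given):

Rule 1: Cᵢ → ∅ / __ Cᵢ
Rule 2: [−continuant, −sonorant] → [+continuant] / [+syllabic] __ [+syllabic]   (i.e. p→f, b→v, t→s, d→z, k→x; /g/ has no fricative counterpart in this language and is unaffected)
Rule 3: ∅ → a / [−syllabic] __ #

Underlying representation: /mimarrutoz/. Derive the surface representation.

mimarusoza

Rule 1 (degemination): /rr/ is a geminate; the first /r/ deletes. /mimarrutoz/ → mimarutoz.
Rule 2 (intervocalic spirantization): /t/ is a stop between vowels /u/ and /o/, so it spirantizes to the fricative [s]. /mimarutoz/ → mimarusoz.
Rule 3 (final a-epenthesis): the form ends in the consonant /z/, so [a] is inserted word-finally. /mimarusoz/ → mimarusoza.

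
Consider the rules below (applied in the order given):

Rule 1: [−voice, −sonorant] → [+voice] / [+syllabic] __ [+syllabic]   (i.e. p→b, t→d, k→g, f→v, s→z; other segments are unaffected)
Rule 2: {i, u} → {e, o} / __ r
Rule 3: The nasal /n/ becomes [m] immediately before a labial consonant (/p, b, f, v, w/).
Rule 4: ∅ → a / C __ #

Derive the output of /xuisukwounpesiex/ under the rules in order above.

Rule 1 (intervocalic voicing): /s/ is a voiceless obstruent between vowels /i/ and /u/, so it voices to [z]. /s/ is a voiceless obstruent between vowels /e/ and /i/, so it voices to [z]. /xuisukwounpesiex/ → xuizukwounpeziex.
Rule 2 (pre-rhotic lowering): no segment meets the environment; /xuizukwounpeziex/ is unchanged.
Rule 3 (nasal place assimilation): /n/ precedes the labial consonant /p/, so it assimilates in place to [m]. /xuizukwounpeziex/ → xuizukwoumpeziex.
Rule 4 (final a-epenthesis): the form ends in the consonant /x/, so [a] is inserted word-finally. /xuizukwoumpeziex/ → xuizukwoumpeziexa.

xuizukwoumpeziexa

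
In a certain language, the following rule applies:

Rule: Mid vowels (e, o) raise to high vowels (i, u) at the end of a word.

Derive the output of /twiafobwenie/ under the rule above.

twiafobwenii

/e/ is a mid vowel in word-final position, so it raises to [i].
Surface form: [twiafobwenii].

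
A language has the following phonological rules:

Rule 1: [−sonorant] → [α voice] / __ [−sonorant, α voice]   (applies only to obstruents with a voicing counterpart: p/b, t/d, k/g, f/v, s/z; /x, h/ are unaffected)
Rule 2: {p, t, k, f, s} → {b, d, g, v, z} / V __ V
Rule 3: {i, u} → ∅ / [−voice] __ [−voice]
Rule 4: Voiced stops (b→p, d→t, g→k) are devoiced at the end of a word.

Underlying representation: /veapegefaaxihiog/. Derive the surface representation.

Rule 1 (regressive voicing assimilation): no segment meets the environment; /veapegefaaxihiog/ is unchanged.
Rule 2 (intervocalic voicing): /p/ is a voiceless obstruent between vowels /a/ and /e/, so it voices to [b]. /f/ is a voiceless obstruent between vowels /e/ and /a/, so it voices to [v]. /veapegefaaxihiog/ → veabegevaaxihiog.
Rule 3 (high vowel syncope): /i/ is a high vowel flanked by voiceless consonants /x/ and /h/, so it deletes. /veabegevaaxihiog/ → veabegevaaxhiog.
Rule 4 (final devoicing): /g/ is a voiced stop in word-final position, so it devoices to [k]. /veabegevaaxhiog/ → veabegevaaxhiok.

veabegevaaxhiok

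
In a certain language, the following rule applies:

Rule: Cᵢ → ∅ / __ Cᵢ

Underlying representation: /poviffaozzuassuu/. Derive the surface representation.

/ff/ is a geminate; the first /f/ deletes.
/zz/ is a geminate; the first /z/ deletes.
/ss/ is a geminate; the first /s/ deletes.
The other instances of /p/, /v/, /f/, /z/, /s/ do not occur in the required environment and remain unchanged.
Surface form: [povifaozuasuu].

povifaozuasuu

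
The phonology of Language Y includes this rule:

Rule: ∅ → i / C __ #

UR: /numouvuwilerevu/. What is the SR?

numouvuwilerevu

No segment of /numouvuwilerevu/ meets the structural description of the rule, so the form surfaces unchanged.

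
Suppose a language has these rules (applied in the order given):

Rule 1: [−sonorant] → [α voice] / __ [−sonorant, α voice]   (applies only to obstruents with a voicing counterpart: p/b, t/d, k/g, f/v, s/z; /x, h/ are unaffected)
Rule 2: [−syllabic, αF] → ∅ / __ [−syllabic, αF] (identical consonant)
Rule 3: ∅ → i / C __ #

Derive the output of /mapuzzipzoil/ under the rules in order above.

mapuzibzoili

Rule 1 (regressive voicing assimilation): /p/ precedes the voiced obstruent /z/, so it voices to [b] by assimilation. /mapuzzipzoil/ → mapuzzibzoil.
Rule 2 (degemination): /zz/ is a geminate; the first /z/ deletes. /mapuzzibzoil/ → mapuzibzoil.
Rule 3 (final i-epenthesis): the form ends in the consonant /l/, so [i] is inserted word-finally. /mapuzibzoil/ → mapuzibzoili.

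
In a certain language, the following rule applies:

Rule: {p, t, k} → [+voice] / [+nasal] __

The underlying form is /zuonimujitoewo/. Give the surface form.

No segment of /zuonimujitoewo/ meets the structural description of the rule, so the form surfaces unchanged.

zuonimujitoewo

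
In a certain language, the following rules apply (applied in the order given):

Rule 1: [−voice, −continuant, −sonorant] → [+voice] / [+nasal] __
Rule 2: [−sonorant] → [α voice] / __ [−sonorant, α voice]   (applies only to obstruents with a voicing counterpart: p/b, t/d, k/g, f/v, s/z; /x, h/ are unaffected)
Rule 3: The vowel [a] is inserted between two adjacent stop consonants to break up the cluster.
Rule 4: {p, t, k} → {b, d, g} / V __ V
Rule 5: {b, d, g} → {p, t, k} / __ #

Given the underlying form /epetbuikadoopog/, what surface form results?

ebedabuigadoobok

Rule 1 (post-nasal voicing): no segment meets the environment; /epetbuikadoopog/ is unchanged.
Rule 2 (regressive voicing assimilation): /t/ precedes the voiced obstruent /b/, so it voices to [d] by assimilation. /epetbuikadoopog/ → epedbuikadoopog.
Rule 3 (stop-cluster a-epenthesis): /d/ and /b/ form a stop–stop cluster, so [a] is inserted between them. /epedbuikadoopog/ → epedabuikadoopog.
Rule 4 (intervocalic voicing): /p/ is a voiceless stop between vowels /e/ and /e/, so it voices to [b]. /k/ is a voiceless stop between vowels /i/ and /a/, so it voices to [g]. /p/ is a voiceless stop between vowels /o/ and /o/, so it voices to [b]. /epedabuikadoopog/ → ebedabuigadoobog.
Rule 5 (final devoicing): /g/ is a voiced stop in word-final position, so it devoices to [k]. /ebedabuigadoobog/ → ebedabuigadoobok.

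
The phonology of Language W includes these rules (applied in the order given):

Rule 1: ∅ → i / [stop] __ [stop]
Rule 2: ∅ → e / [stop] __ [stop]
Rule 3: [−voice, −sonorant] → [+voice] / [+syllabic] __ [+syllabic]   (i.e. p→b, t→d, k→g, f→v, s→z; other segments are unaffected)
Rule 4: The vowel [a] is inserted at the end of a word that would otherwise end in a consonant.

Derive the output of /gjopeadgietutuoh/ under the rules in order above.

Rule 1 (stop-cluster i-epenthesis): /d/ and /g/ form a stop–stop cluster, so [i] is inserted between them. /gjopeadgietutuoh/ → gjopeadigietutuoh.
Rule 2 (stop-cluster e-epenthesis): no segment meets the environment; /gjopeadigietutuoh/ is unchanged.
Rule 3 (intervocalic voicing): /p/ is a voiceless obstruent between vowels /o/ and /e/, so it voices to [b]. /t/ is a voiceless obstruent between vowels /e/ and /u/, so it voices to [d]. /t/ is a voiceless obstruent between vowels /u/ and /u/, so it voices to [d]. /gjopeadigietutuoh/ → gjobeadigieduduoh.
Rule 4 (final a-epenthesis): the form ends in the consonant /h/, so [a] is inserted word-finally. /gjobeadigieduduoh/ → gjobeadigieduduoha.

gjobeadigieduduoha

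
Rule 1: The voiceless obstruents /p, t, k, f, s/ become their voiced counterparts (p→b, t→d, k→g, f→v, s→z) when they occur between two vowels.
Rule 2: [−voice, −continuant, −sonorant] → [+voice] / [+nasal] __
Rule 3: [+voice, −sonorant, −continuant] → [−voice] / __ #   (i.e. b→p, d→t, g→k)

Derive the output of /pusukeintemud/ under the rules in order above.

Rule 1 (intervocalic voicing): /s/ is a voiceless obstruent between vowels /u/ and /u/, so it voices to [z]. /k/ is a voiceless obstruent between vowels /u/ and /e/, so it voices to [g]. /pusukeintemud/ → puzugeintemud.
Rule 2 (post-nasal voicing): /t/ is a voiceless stop immediately after the nasal /n/, so it voices to [d]. /puzugeintemud/ → puzugeindemud.
Rule 3 (final devoicing): /d/ is a voiced stop in word-final position, so it devoices to [t]. /puzugeindemud/ → puzugeindemut.

puzugeindemut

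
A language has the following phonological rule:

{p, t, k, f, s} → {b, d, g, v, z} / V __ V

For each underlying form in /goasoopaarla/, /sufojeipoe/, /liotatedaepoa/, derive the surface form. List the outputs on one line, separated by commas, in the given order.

/goasoopaarla/: /s/ is a voiceless obstruent between vowels /a/ and /o/, so it voices to [z]. /p/ is a voiceless obstruent between vowels /o/ and /a/, so it voices to [b]. → [goazoobaarla].
/sufojeipoe/: /f/ is a voiceless obstruent between vowels /u/ and /o/, so it voices to [v]. /p/ is a voiceless obstruent between vowels /i/ and /o/, so it voices to [b]. → [suvojeiboe].
/liotatedaepoa/: /t/ is a voiceless obstruent between vowels /o/ and /a/, so it voices to [d]. /t/ is a voiceless obstruent between vowels /a/ and /e/, so it voices to [d]. /p/ is a voiceless obstruent between vowels /e/ and /o/, so it voices to [b]. → [liodadedaeboa].

goazoobaarla, suvojeiboe, liodadedaeboa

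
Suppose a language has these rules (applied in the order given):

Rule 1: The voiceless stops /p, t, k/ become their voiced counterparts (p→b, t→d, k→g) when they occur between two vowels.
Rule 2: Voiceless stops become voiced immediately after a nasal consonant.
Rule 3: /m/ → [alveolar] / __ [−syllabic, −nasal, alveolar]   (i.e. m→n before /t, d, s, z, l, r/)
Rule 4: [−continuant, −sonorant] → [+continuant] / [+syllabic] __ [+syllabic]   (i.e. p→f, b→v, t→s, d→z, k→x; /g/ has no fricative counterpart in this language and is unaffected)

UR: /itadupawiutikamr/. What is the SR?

Rule 1 (intervocalic voicing): /t/ is a voiceless stop between vowels /i/ and /a/, so it voices to [d]. /p/ is a voiceless stop between vowels /u/ and /a/, so it voices to [b]. /t/ is a voiceless stop between vowels /u/ and /i/, so it voices to [d]. /k/ is a voiceless stop between vowels /i/ and /a/, so it voices to [g]. /itadupawiutikamr/ → idadubawiudigamr.
Rule 2 (post-nasal voicing): no segment meets the environment; /idadubawiudigamr/ is unchanged.
Rule 3 (nasal place assimilation): /m/ precedes the alveolar consonant /r/, so it assimilates in place to [n]. /idadubawiudigamr/ → idadubawiudiganr.
Rule 4 (intervocalic spirantization): /d/ is a stop between vowels /i/ and /a/, so it spirantizes to the fricative [z]. /d/ is a stop between vowels /a/ and /u/, so it spirantizes to the fricative [z]. /b/ is a stop between vowels /u/ and /a/, so it spirantizes to the fricative [v]. /d/ is a stop between vowels /u/ and /i/, so it spirantizes to the fricative [z]. /idadubawiudiganr/ → izazuvawiuziganr.

izazuvawiuziganr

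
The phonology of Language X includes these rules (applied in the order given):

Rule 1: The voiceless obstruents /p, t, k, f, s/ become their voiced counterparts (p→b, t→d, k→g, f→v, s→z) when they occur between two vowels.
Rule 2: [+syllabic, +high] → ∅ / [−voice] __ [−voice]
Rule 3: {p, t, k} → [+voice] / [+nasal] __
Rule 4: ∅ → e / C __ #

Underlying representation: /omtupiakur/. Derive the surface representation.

Rule 1 (intervocalic voicing): /p/ is a voiceless obstruent between vowels /u/ and /i/, so it voices to [b]. /k/ is a voiceless obstruent between vowels /a/ and /u/, so it voices to [g]. /omtupiakur/ → omtubiagur.
Rule 2 (high vowel syncope): no segment meets the environment; /omtubiagur/ is unchanged.
Rule 3 (post-nasal voicing): /t/ is a voiceless stop immediately after the nasal /m/, so it voices to [d]. /omtubiagur/ → omdubiagur.
Rule 4 (final e-epenthesis): the form ends in the consonant /r/, so [e] is inserted word-finally. /omdubiagur/ → omdubiagure.

omdubiagure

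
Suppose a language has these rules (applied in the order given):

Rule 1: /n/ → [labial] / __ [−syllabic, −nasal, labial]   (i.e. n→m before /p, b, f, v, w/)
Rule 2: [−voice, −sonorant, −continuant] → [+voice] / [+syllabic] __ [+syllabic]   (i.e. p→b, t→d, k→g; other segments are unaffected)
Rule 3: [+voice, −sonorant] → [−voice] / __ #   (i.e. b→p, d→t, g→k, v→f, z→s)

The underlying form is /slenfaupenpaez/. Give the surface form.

slemfaubempaes

Rule 1 (nasal place assimilation): /n/ precedes the labial consonant /f/, so it assimilates in place to [m]. /n/ precedes the labial consonant /p/, so it assimilates in place to [m]. /slenfaupenpaez/ → slemfaupempaez.
Rule 2 (intervocalic voicing): /p/ is a voiceless stop between vowels /u/ and /e/, so it voices to [b]. /slemfaupempaez/ → slemfaubempaez.
Rule 3 (final devoicing): /z/ is a voiced obstruent in word-final position, so it devoices to [s]. /slemfaubempaez/ → slemfaubempaes.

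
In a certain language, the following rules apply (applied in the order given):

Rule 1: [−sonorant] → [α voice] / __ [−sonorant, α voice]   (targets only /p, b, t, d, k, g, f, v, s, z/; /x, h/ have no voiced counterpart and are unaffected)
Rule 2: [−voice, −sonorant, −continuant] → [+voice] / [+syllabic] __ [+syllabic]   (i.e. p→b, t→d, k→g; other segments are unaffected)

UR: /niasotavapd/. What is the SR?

niasodavabd

Rule 1 (regressive voicing assimilation): /p/ precedes the voiced obstruent /d/, so it voices to [b] by assimilation. /niasotavapd/ → niasotavabd.
Rule 2 (intervocalic voicing): /t/ is a voiceless stop between vowels /o/ and /a/, so it voices to [d]. /niasotavabd/ → niasodavabd.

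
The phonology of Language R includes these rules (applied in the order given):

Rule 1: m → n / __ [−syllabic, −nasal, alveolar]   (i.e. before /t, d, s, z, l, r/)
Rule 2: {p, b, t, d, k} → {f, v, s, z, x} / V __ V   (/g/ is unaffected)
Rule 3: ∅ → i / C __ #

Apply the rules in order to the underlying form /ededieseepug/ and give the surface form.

Rule 1 (nasal place assimilation): no segment meets the environment; /ededieseepug/ is unchanged.
Rule 2 (intervocalic spirantization): /d/ is a stop between vowels /e/ and /e/, so it spirantizes to the fricative [z]. /d/ is a stop between vowels /e/ and /i/, so it spirantizes to the fricative [z]. /p/ is a stop between vowels /e/ and /u/, so it spirantizes to the fricative [f]. /ededieseepug/ → ezezieseefug.
Rule 3 (final i-epenthesis): the form ends in the consonant /g/, so [i] is inserted word-finally. /ezezieseefug/ → ezezieseefugi.

ezezieseefugi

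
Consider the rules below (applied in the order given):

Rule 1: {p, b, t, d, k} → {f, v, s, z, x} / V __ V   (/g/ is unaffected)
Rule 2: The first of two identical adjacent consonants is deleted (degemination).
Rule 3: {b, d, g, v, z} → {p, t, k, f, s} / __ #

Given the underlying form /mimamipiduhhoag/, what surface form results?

Rule 1 (intervocalic spirantization): /p/ is a stop between vowels /i/ and /i/, so it spirantizes to the fricative [f]. /d/ is a stop between vowels /i/ and /u/, so it spirantizes to the fricative [z]. /mimamipiduhhoag/ → mimamifizuhhoag.
Rule 2 (degemination): /hh/ is a geminate; the first /h/ deletes. /mimamifizuhhoag/ → mimamifizuhoag.
Rule 3 (final devoicing): /g/ is a voiced obstruent in word-final position, so it devoices to [k]. /mimamifizuhoag/ → mimamifizuhoak.

mimamifizuhoak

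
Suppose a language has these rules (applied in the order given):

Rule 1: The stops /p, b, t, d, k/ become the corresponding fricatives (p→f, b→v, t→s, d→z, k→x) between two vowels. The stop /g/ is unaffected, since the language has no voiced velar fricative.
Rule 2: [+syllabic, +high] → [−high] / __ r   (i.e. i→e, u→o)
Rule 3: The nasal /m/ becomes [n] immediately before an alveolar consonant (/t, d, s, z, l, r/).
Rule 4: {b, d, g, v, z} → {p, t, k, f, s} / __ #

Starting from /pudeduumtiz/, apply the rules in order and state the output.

Rule 1 (intervocalic spirantization): /d/ is a stop between vowels /u/ and /e/, so it spirantizes to the fricative [z]. /d/ is a stop between vowels /e/ and /u/, so it spirantizes to the fricative [z]. /pudeduumtiz/ → puzezuumtiz.
Rule 2 (pre-rhotic lowering): no segment meets the environment; /puzezuumtiz/ is unchanged.
Rule 3 (nasal place assimilation): /m/ precedes the alveolar consonant /t/, so it assimilates in place to [n]. /puzezuumtiz/ → puzezuuntiz.
Rule 4 (final devoicing): /z/ is a voiced obstruent in word-final position, so it devoices to [s]. /puzezuuntiz/ → puzezuuntis.

puzezuuntis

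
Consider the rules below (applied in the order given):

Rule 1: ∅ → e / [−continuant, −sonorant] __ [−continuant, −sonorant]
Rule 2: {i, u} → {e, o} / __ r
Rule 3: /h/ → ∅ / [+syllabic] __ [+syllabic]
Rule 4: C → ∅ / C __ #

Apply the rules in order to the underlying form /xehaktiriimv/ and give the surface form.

xeaketeriim

Rule 1 (stop-cluster e-epenthesis): /k/ and /t/ form a stop–stop cluster, so [e] is inserted between them. /xehaktiriimv/ → xehaketiriimv.
Rule 2 (pre-rhotic lowering): /i/ is a high vowel immediately before /r/, so it lowers to [e]. /xehaketiriimv/ → xehaketeriimv.
Rule 3 (intervocalic h-deletion): /h/ occurs between vowels /e/ and /a/, so it deletes. /xehaketeriimv/ → xeaketeriimv.
Rule 4 (final cluster simplification): /v/ is the second consonant of a word-final cluster /mv/, so it deletes. /xeaketeriimv/ → xeaketeriim.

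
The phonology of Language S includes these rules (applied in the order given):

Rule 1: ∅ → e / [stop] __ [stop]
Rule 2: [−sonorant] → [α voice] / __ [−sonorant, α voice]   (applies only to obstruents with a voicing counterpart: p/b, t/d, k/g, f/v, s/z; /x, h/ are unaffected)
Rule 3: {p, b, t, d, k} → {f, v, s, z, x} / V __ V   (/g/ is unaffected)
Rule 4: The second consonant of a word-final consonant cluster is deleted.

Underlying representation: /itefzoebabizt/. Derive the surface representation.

Rule 1 (stop-cluster e-epenthesis): no segment meets the environment; /itefzoebabizt/ is unchanged.
Rule 2 (regressive voicing assimilation): /f/ precedes the voiced obstruent /z/, so it voices to [v] by assimilation. /z/ precedes the voiceless obstruent /t/, so it devoices to [s] by assimilation. /itefzoebabizt/ → itevzoebabist.
Rule 3 (intervocalic spirantization): /t/ is a stop between vowels /i/ and /e/, so it spirantizes to the fricative [s]. /b/ is a stop between vowels /e/ and /a/, so it spirantizes to the fricative [v]. /b/ is a stop between vowels /a/ and /i/, so it spirantizes to the fricative [v]. /itevzoebabist/ → isevzoevavist.
Rule 4 (final cluster simplification): /t/ is the second consonant of a word-final cluster /st/, so it deletes. /isevzoevavist/ → isevzoevavis.

isevzoevavis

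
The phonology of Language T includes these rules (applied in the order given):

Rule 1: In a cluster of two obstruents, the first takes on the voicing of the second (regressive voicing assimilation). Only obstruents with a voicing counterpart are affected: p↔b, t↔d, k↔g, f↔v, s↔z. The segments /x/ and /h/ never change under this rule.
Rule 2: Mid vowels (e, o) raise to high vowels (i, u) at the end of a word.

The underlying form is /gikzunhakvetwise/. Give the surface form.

gigzunhagvetwisi

Rule 1 (regressive voicing assimilation): /k/ precedes the voiced obstruent /z/, so it voices to [g] by assimilation. /k/ precedes the voiced obstruent /v/, so it voices to [g] by assimilation. /gikzunhakvetwise/ → gigzunhagvetwise.
Rule 2 (final vowel raising): /e/ is a mid vowel in word-final position, so it raises to [i]. /gigzunhagvetwise/ → gigzunhagvetwisi.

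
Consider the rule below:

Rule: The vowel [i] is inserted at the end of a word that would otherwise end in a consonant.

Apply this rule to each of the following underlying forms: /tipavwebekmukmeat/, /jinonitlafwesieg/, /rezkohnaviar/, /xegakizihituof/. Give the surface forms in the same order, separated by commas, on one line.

tipavwebekmukmeati, jinonitlafwesiegi, rezkohnaviari, xegakizihituofi

/tipavwebekmukmeat/: the form ends in the consonant /t/, so [i] is inserted word-finally. → [tipavwebekmukmeati].
/jinonitlafwesieg/: the form ends in the consonant /g/, so [i] is inserted word-finally. → [jinonitlafwesiegi].
/rezkohnaviar/: the form ends in the consonant /r/, so [i] is inserted word-finally. → [rezkohnaviari].
/xegakizihituof/: the form ends in the consonant /f/, so [i] is inserted word-finally. → [xegakizihituofi].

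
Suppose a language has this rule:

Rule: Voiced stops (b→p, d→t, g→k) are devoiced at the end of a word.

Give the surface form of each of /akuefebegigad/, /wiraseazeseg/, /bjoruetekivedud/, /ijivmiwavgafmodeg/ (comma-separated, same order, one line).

/akuefebegigad/: /d/ is a voiced stop in word-final position, so it devoices to [t]. → [akuefebegigat].
/wiraseazeseg/: /g/ is a voiced stop in word-final position, so it devoices to [k]. → [wiraseazesek].
/bjoruetekivedud/: /d/ is a voiced stop in word-final position, so it devoices to [t]. → [bjoruetekivedut].
/ijivmiwavgafmodeg/: /g/ is a voiced stop in word-final position, so it devoices to [k]. → [ijivmiwavgafmodek].

akuefebegigat, wiraseazesek, bjoruetekivedut, ijivmiwavgafmodek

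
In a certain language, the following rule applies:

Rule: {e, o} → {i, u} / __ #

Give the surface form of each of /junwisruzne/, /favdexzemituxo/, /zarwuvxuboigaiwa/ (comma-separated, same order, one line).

junwisruzni, favdexzemituxu, zarwuvxuboigaiwa

/junwisruzne/: /e/ is a mid vowel in word-final position, so it raises to [i]. → [junwisruzni].
/favdexzemituxo/: /o/ is a mid vowel in word-final position, so it raises to [u]. → [favdexzemituxu].
/zarwuvxuboigaiwa/: the rule's environment is not met; surfaces unchanged as [zarwuvxuboigaiwa].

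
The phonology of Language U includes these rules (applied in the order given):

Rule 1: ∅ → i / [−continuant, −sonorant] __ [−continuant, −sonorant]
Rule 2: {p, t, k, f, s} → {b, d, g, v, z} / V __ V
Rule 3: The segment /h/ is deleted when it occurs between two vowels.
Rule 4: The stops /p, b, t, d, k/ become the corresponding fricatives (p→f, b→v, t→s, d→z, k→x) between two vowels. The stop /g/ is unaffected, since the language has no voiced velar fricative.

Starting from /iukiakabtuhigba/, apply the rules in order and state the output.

Rule 1 (stop-cluster i-epenthesis): /b/ and /t/ form a stop–stop cluster, so [i] is inserted between them. /g/ and /b/ form a stop–stop cluster, so [i] is inserted between them. /iukiakabtuhigba/ → iukiakabituhigiba.
Rule 2 (intervocalic voicing): /k/ is a voiceless obstruent between vowels /u/ and /i/, so it voices to [g]. /k/ is a voiceless obstruent between vowels /a/ and /a/, so it voices to [g]. /t/ is a voiceless obstruent between vowels /i/ and /u/, so it voices to [d]. /iukiakabituhigiba/ → iugiagabiduhigiba.
Rule 3 (intervocalic h-deletion): /h/ occurs between vowels /u/ and /i/, so it deletes. /iugiagabiduhigiba/ → iugiagabiduigiba.
Rule 4 (intervocalic spirantization): /b/ is a stop between vowels /a/ and /i/, so it spirantizes to the fricative [v]. /d/ is a stop between vowels /i/ and /u/, so it spirantizes to the fricative [z]. /b/ is a stop between vowels /i/ and /a/, so it spirantizes to the fricative [v]. /iugiagabiduigiba/ → iugiagavizuigiva.

iugiagavizuigiva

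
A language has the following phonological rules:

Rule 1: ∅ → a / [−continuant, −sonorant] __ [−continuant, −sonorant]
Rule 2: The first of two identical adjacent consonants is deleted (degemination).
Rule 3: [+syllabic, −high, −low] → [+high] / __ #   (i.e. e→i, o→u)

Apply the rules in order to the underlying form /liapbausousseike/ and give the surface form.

liapabausouseiki

Rule 1 (stop-cluster a-epenthesis): /p/ and /b/ form a stop–stop cluster, so [a] is inserted between them. /liapbausousseike/ → liapabausousseike.
Rule 2 (degemination): /ss/ is a geminate; the first /s/ deletes. /liapabausousseike/ → liapabausouseike.
Rule 3 (final vowel raising): /e/ is a mid vowel in word-final position, so it raises to [i]. /liapabausouseike/ → liapabausouseiki.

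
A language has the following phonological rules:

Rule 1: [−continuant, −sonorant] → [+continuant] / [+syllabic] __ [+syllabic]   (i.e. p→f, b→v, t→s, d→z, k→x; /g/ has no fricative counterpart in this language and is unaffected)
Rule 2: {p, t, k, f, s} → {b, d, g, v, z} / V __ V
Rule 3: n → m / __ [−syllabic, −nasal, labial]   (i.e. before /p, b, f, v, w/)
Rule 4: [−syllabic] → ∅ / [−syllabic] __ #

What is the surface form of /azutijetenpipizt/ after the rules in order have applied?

Rule 1 (intervocalic spirantization): /t/ is a stop between vowels /u/ and /i/, so it spirantizes to the fricative [s]. /t/ is a stop between vowels /e/ and /e/, so it spirantizes to the fricative [s]. /p/ is a stop between vowels /i/ and /i/, so it spirantizes to the fricative [f]. /azutijetenpipizt/ → azusijesenpifizt.
Rule 2 (intervocalic voicing): /s/ is a voiceless obstruent between vowels /u/ and /i/, so it voices to [z]. /s/ is a voiceless obstruent between vowels /e/ and /e/, so it voices to [z]. /f/ is a voiceless obstruent between vowels /i/ and /i/, so it voices to [v]. /azusijesenpifizt/ → azuzijezenpivizt.
Rule 3 (nasal place assimilation): /n/ precedes the labial consonant /p/, so it assimilates in place to [m]. /azuzijezenpivizt/ → azuzijezempivizt.
Rule 4 (final cluster simplification): /t/ is the second consonant of a word-final cluster /zt/, so it deletes. /azuzijezempivizt/ → azuzijezempiviz.

azuzijezempiviz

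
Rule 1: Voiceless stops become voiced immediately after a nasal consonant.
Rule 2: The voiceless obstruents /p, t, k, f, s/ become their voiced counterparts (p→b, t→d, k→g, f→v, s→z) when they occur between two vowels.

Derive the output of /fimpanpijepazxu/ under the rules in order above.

fimbanbijebazxu

Rule 1 (post-nasal voicing): /p/ is a voiceless stop immediately after the nasal /m/, so it voices to [b]. /p/ is a voiceless stop immediately after the nasal /n/, so it voices to [b]. /fimpanpijepazxu/ → fimbanbijepazxu.
Rule 2 (intervocalic voicing): /p/ is a voiceless obstruent between vowels /e/ and /a/, so it voices to [b]. /fimbanbijepazxu/ → fimbanbijebazxu.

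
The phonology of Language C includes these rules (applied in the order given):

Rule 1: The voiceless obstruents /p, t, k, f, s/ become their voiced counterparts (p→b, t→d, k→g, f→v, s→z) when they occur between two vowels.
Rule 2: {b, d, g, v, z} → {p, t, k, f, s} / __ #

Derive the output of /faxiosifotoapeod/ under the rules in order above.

faxiozivodoabeot

Rule 1 (intervocalic voicing): /s/ is a voiceless obstruent between vowels /o/ and /i/, so it voices to [z]. /f/ is a voiceless obstruent between vowels /i/ and /o/, so it voices to [v]. /t/ is a voiceless obstruent between vowels /o/ and /o/, so it voices to [d]. /p/ is a voiceless obstruent between vowels /a/ and /e/, so it voices to [b]. /faxiosifotoapeod/ → faxiozivodoabeod.
Rule 2 (final devoicing): /d/ is a voiced obstruent in word-final position, so it devoices to [t]. /faxiozivodoabeod/ → faxiozivodoabeot.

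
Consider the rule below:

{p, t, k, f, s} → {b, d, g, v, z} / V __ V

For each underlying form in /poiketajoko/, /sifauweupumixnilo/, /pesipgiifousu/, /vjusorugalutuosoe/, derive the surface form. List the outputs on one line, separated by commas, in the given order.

/poiketajoko/: /k/ is a voiceless obstruent between vowels /i/ and /e/, so it voices to [g]. /t/ is a voiceless obstruent between vowels /e/ and /a/, so it voices to [d]. /k/ is a voiceless obstruent between vowels /o/ and /o/, so it voices to [g]. → [poigedajogo].
/sifauweupumixnilo/: /f/ is a voiceless obstruent between vowels /i/ and /a/, so it voices to [v]. /p/ is a voiceless obstruent between vowels /u/ and /u/, so it voices to [b]. → [sivauweubumixnilo].
/pesipgiifousu/: /s/ is a voiceless obstruent between vowels /e/ and /i/, so it voices to [z]. /f/ is a voiceless obstruent between vowels /i/ and /o/, so it voices to [v]. /s/ is a voiceless obstruent between vowels /u/ and /u/, so it voices to [z]. → [pezipgiivouzu].
/vjusorugalutuosoe/: /s/ is a voiceless obstruent between vowels /u/ and /o/, so it voices to [z]. /t/ is a voiceless obstruent between vowels /u/ and /u/, so it voices to [d]. /s/ is a voiceless obstruent between vowels /o/ and /o/, so it voices to [z]. → [vjuzorugaluduozoe].

poigedajogo, sivauweubumixnilo, pezipgiivouzu, vjuzorugaluduozoe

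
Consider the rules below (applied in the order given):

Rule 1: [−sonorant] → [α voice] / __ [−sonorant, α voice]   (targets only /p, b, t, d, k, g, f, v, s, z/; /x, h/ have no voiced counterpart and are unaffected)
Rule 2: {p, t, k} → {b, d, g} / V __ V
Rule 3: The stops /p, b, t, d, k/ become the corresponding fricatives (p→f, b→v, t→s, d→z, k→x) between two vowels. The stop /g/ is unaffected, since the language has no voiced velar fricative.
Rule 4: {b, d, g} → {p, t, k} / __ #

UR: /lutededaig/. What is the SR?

Rule 1 (regressive voicing assimilation): no segment meets the environment; /lutededaig/ is unchanged.
Rule 2 (intervocalic voicing): /t/ is a voiceless stop between vowels /u/ and /e/, so it voices to [d]. /lutededaig/ → ludededaig.
Rule 3 (intervocalic spirantization): /d/ is a stop between vowels /u/ and /e/, so it spirantizes to the fricative [z]. /d/ is a stop between vowels /e/ and /e/, so it spirantizes to the fricative [z]. /d/ is a stop between vowels /e/ and /a/, so it spirantizes to the fricative [z]. /ludededaig/ → luzezezaig.
Rule 4 (final devoicing): /g/ is a voiced stop in word-final position, so it devoices to [k]. /luzezezaig/ → luzezezaik.

luzezezaik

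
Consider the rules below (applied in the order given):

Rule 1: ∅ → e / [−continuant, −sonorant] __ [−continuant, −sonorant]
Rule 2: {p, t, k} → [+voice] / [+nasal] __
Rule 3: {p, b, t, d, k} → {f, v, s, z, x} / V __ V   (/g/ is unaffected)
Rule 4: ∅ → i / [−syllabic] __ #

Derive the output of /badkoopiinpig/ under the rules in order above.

Rule 1 (stop-cluster e-epenthesis): /d/ and /k/ form a stop–stop cluster, so [e] is inserted between them. /badkoopiinpig/ → badekoopiinpig.
Rule 2 (post-nasal voicing): /p/ is a voiceless stop immediately after the nasal /n/, so it voices to [b]. /badekoopiinpig/ → badekoopiinbig.
Rule 3 (intervocalic spirantization): /d/ is a stop between vowels /a/ and /e/, so it spirantizes to the fricative [z]. /k/ is a stop between vowels /e/ and /o/, so it spirantizes to the fricative [x]. /p/ is a stop between vowels /o/ and /i/, so it spirantizes to the fricative [f]. /badekoopiinbig/ → bazexoofiinbig.
Rule 4 (final i-epenthesis): the form ends in the consonant /g/, so [i] is inserted word-finally. /bazexoofiinbig/ → bazexoofiinbigi.

bazexoofiinbigi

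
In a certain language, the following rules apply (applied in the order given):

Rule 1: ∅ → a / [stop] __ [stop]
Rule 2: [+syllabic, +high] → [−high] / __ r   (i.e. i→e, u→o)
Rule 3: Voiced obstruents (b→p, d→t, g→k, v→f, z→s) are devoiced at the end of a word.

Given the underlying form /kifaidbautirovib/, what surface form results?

Rule 1 (stop-cluster a-epenthesis): /d/ and /b/ form a stop–stop cluster, so [a] is inserted between them. /kifaidbautirovib/ → kifaidabautirovib.
Rule 2 (pre-rhotic lowering): /i/ is a high vowel immediately before /r/, so it lowers to [e]. /kifaidabautirovib/ → kifaidabauterovib.
Rule 3 (final devoicing): /b/ is a voiced obstruent in word-final position, so it devoices to [p]. /kifaidabauterovib/ → kifaidabauterovip.

kifaidabauterovip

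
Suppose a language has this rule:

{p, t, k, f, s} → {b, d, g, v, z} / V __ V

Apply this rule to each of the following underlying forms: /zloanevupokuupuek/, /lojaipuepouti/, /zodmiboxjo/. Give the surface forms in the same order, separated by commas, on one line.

/zloanevupokuupuek/: /p/ is a voiceless obstruent between vowels /u/ and /o/, so it voices to [b]. /k/ is a voiceless obstruent between vowels /o/ and /u/, so it voices to [g]. /p/ is a voiceless obstruent between vowels /u/ and /u/, so it voices to [b]. → [zloanevuboguubuek].
/lojaipuepouti/: /p/ is a voiceless obstruent between vowels /i/ and /u/, so it voices to [b]. /p/ is a voiceless obstruent between vowels /e/ and /o/, so it voices to [b]. /t/ is a voiceless obstruent between vowels /u/ and /i/, so it voices to [d]. → [lojaibueboudi].
/zodmiboxjo/: the rule's environment is not met; surfaces unchanged as [zodmiboxjo].

zloanevuboguubuek, lojaibueboudi, zodmiboxjo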